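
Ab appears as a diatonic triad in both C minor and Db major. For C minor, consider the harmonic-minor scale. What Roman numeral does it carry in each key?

The scale of C minor (harmonic minor) is C D Eb F G Ab B; Ab is degree 6, and the triad built there (Ab-C-Eb) is major, so it is VI.
The scale of Db major is Db Eb F Gb Ab Bb C; Ab is degree 5, and the triad built there (Ab-C-Eb) is major, so it is V.

VI in C minor; V in Db major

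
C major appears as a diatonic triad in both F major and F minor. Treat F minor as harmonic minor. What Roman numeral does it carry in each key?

The scale of F major is F G A Bb C D E; C is degree 5, and the triad built there (C-E-G) is major, so it is V.
The scale of F minor (harmonic minor) is F G Ab Bb C Db E; C is degree 5, and the triad built there (C-E-G) is major, so it is V.

V in F major; V in F minor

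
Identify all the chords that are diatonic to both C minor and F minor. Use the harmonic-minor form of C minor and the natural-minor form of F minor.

Cm, Fm, Ab

Triads in C minor (harmonic minor): C minor (i), D diminished (ii°), Eb augmented (III+), F minor (iv), G major (V), Ab major (VI), B diminished (vii°).
Triads in F minor (natural minor): F minor (i), G diminished (ii°), Ab major (III), Bb minor (iv), C minor (v), Db major (VI), Eb major (VII).
Shared triads with their functions: C minor (i in C minor, v in F minor); F minor (iv in C minor, i in F minor); Ab major (VI in C minor, III in F minor).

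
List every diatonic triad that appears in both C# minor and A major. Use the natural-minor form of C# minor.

Triads in C# minor (natural minor): C#m (i), D#dim (ii°), E (III), F#m (iv), G#m (v), A (VI), B (VII).
Triads in A major: A (I), Bm (ii), C#m (iii), D (IV), E (V), F#m (vi), G#dim (vii°).
Shared triads with their functions: C#m (i in C# minor, iii in A major); E (III in C# minor, V in A major); F#m (iv in C# minor, vi in A major); A (VI in C# minor, I in A major).

C#m, E, F#m, A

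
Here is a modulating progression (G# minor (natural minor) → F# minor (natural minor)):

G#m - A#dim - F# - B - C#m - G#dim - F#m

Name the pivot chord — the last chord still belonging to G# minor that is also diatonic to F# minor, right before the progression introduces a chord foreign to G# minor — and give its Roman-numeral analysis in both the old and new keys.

Chords diatonic to G# minor: G#m, A#dim, B, C#m, D#m, E, F#.
Reading the progression, the first chord not in that set is G#dim, so the modulation leaves G# minor there.
The chord immediately before G#dim is C#m, which is diatonic to both keys: iv in G# minor and v in F# minor.

C#m — iv in G# minor, v in F# minor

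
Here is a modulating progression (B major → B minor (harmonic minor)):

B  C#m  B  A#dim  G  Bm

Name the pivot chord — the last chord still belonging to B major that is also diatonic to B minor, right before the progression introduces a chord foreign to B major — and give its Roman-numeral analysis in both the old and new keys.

A#dim — vii° in B major, vii° in B minor

Chords diatonic to B major: B, C#m, D#m, E, F#, G#m, A#dim.
Reading the progression, the first chord not in that set is G, so the modulation leaves B major there.
The chord immediately before G is A#dim, which is diatonic to both keys: vii° in B major and vii° in B minor.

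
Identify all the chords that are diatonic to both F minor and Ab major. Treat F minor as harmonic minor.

Fm, Gdim, Bbm, Db

Triads in F minor (harmonic minor): Fm (i), Gdim (ii°), Abaug (III+), Bbm (iv), C (V), Db (VI), Edim (vii°).
Triads in Ab major: Ab (I), Bbm (ii), Cm (iii), Db (IV), Eb (V), Fm (vi), Gdim (vii°).
Shared triads with their functions: Fm (i in F minor, vi in Ab major); Gdim (ii° in F minor, vii° in Ab major); Bbm (iv in F minor, ii in Ab major); Db (VI in F minor, IV in Ab major).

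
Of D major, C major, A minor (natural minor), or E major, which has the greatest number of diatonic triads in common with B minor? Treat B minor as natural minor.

D major

Triads of B minor (natural minor): B minor (i), C# diminished (ii°), D major (III), E minor (iv), F# minor (v), G major (VI), A major (VII).
D major shares 7: Bm, C#dim, D, Em, F#m, G, A.
C major shares 2: Em, G.
A minor (natural minor) shares 2: Em, G.
E major shares 2: F#m, A.
The most common triads (7) are shared with D major.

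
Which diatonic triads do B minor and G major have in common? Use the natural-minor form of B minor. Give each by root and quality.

Bm, D, Em, G

Triads in B minor (natural minor): Bm (i), C♯dim (ii°), D (III), Em (iv), F♯m (v), G (VI), A (VII).
Triads in G major: G (I), Am (ii), Bm (iii), C (IV), D (V), Em (vi), F♯dim (vii°).
Shared triads with their functions: Bm (i in B minor, iii in G major); D (III in B minor, V in G major); Em (iv in B minor, vi in G major); G (VI in B minor, I in G major).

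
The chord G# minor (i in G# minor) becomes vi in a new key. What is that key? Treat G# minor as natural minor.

The numeral vi denotes a minor triad on scale degree 6. With G# on degree 6, the tonic of the new key is B.
Degree 6 carries a minor triad in major keys, so the destination is B major.
Check: the diatonic triads of B major are B (I), C#m (ii), D#m (iii), E (IV), F# (V), G#m (vi), A#dim (vii°) — G# minor is indeed vi.

B major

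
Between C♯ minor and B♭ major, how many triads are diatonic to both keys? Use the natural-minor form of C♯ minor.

Diatonic triads of C♯ minor (natural minor): C♯ minor (i), D♯ diminished (ii°), E major (III), F♯ minor (iv), G♯ minor (v), A major (VI), B major (VII).
Diatonic triads of B♭ major: B♭ major (I), C minor (ii), D minor (iii), E♭ major (IV), F major (V), G minor (vi), A diminished (vii°).
No triad has the same root and quality in both keys.

0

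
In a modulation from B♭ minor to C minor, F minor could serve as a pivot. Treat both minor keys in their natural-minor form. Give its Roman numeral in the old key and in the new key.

v in B♭ minor; iv in C minor

The scale of B♭ minor (natural minor) is B♭ C D♭ E♭ F G♭ A♭; F is degree 5, and the triad built there (F-A♭-C) is minor, so it is v.
The scale of C minor (natural minor) is C D E♭ F G A♭ B♭; F is degree 4, and the triad built there (F-A♭-C) is minor, so it is iv.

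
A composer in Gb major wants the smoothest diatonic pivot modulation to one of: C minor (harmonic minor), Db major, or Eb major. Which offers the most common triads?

Triads of Gb major: Gb major (I), Ab minor (ii), Bb minor (iii), Cb major (IV), Db major (V), Eb minor (vi), F diminished (vii°).
C minor (harmonic minor) shares 0: none.
Db major shares 4: Gb, Bbm, Db, Ebm.
Eb major shares 0: none.
The most common triads (4) are shared with Db major.

Db major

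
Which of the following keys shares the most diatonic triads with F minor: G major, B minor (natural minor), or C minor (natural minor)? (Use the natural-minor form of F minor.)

C minor

Triads of F minor (natural minor): Fm (i), Gdim (ii°), Ab (III), Bbm (iv), Cm (v), Db (VI), Eb (VII).
G major shares 0: none.
B minor (natural minor) shares 0: none.
C minor (natural minor) shares 4: Fm, Ab, Cm, Eb.
The most common triads (4) are shared with C minor.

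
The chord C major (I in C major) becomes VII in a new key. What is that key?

The numeral VII denotes a major triad on scale degree 7. With C on degree 7, the tonic of the new key is D.
Degree 7 carries a major triad in natural-minor keys, so the destination is D minor.
Check: the diatonic triads of D minor (natural minor) are Dm (i), Edim (ii°), F (III), Gm (iv), Am (v), Bb (VI), C (VII) — C major is indeed VII.

D minor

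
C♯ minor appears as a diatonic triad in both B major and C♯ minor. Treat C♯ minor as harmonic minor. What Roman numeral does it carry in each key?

The scale of B major is B C♯ D♯ E F♯ G♯ A♯; C♯ is degree 2, and the triad built there (C♯-E-G♯) is minor, so it is ii.
The scale of C♯ minor (harmonic minor) is C♯ D♯ E F♯ G♯ A B♯; C♯ is degree 1, and the triad built there (C♯-E-G♯) is minor, so it is i.

ii in B major; i in C♯ minor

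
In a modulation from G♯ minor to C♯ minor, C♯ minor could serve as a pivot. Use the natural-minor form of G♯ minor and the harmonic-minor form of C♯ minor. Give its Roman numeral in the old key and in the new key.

iv in G♯ minor; i in C♯ minor

The scale of G♯ minor (natural minor) is G♯ A♯ B C♯ D♯ E F♯; C♯ is degree 4, and the triad built there (C♯-E-G♯) is minor, so it is iv.
The scale of C♯ minor (harmonic minor) is C♯ D♯ E F♯ G♯ A B♯; C♯ is degree 1, and the triad built there (C♯-E-G♯) is minor, so it is i.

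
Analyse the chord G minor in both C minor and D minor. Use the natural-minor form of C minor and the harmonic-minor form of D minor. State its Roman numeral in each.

v in C minor; iv in D minor

The scale of C minor (natural minor) is C D Eb F G Ab Bb; G is degree 5, and the triad built there (G-Bb-D) is minor, so it is v.
The scale of D minor (harmonic minor) is D E F G A Bb C#; G is degree 4, and the triad built there (G-Bb-D) is minor, so it is iv.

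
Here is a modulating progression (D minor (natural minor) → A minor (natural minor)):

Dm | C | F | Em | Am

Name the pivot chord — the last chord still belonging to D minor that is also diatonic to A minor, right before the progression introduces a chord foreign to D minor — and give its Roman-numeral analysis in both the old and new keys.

F — III in D minor, VI in A minor

Chords diatonic to D minor: Dm, Edim, F, Gm, Am, Bb, C.
Reading the progression, the first chord not in that set is Em, so the modulation leaves D minor there.
The chord immediately before Em is F, which is diatonic to both keys: III in D minor and VI in A minor.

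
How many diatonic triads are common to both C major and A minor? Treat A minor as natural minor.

7

Diatonic triads of C major: C (I), Dm (ii), Em (iii), F (IV), G (V), Am (vi), Bdim (vii°).
Diatonic triads of A minor (natural minor): Am (i), Bdim (ii°), C (III), Dm (iv), Em (v), F (VI), G (VII).
Matching root and quality in both lists: C, Dm, Em, F, G, Am, Bdim.
That gives 7 common triads.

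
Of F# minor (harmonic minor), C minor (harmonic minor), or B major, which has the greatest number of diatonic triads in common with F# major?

B major

Triads of F# major: F# major (I), G# minor (ii), A# minor (iii), B major (IV), C# major (V), D# minor (vi), E# diminished (vii°).
F# minor (harmonic minor) shares 2: C#, E#dim.
C minor (harmonic minor) shares 0: none.
B major shares 4: F#, G#m, B, D#m.
The most common triads (4) are shared with B major.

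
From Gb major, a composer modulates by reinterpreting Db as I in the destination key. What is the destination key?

Db major

The numeral I denotes a major triad on scale degree 1. With Db on degree 1, the tonic of the new key is Db.
Degree 1 carries a major triad in major keys, so the destination is Db major.
Check: the diatonic triads of Db major are Db (I), Ebm (ii), Fm (iii), Gb (IV), Ab (V), Bbm (vi), Cdim (vii°) — Db is indeed I.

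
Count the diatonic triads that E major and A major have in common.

4

Diatonic triads of E major: E (I), F♯m (ii), G♯m (iii), A (IV), B (V), C♯m (vi), D♯dim (vii°).
Diatonic triads of A major: A (I), Bm (ii), C♯m (iii), D (IV), E (V), F♯m (vi), G♯dim (vii°).
Matching root and quality in both lists: E, F♯m, A, C♯m.
That gives 4 common triads.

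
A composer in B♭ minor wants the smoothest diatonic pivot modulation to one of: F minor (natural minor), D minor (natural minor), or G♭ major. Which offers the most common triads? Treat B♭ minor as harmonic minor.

G♭ major

Triads of B♭ minor (harmonic minor): B♭ minor (i), C diminished (ii°), D♭ augmented (III+), E♭ minor (iv), F major (V), G♭ major (VI), A diminished (vii°).
F minor (natural minor) shares 1: B♭m.
D minor (natural minor) shares 1: F.
G♭ major shares 3: B♭m, E♭m, G♭.
The most common triads (3) are shared with G♭ major.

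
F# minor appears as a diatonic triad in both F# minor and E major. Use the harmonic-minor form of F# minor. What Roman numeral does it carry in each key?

The scale of F# minor (harmonic minor) is F# G# A B C# D E#; F# is degree 1, and the triad built there (F#-A-C#) is minor, so it is i.
The scale of E major is E F# G# A B C# D#; F# is degree 2, and the triad built there (F#-A-C#) is minor, so it is ii.

i in F# minor; ii in E major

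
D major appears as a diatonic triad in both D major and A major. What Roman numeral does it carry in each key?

The scale of D major is D E F# G A B C#; D is degree 1, and the triad built there (D-F#-A) is major, so it is I.
The scale of A major is A B C# D E F# G#; D is degree 4, and the triad built there (D-F#-A) is major, so it is IV.

I in D major; IV in A major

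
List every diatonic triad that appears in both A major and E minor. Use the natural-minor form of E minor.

Bm, D

Triads in A major: A (I), Bm (ii), C♯m (iii), D (IV), E (V), F♯m (vi), G♯dim (vii°).
Triads in E minor (natural minor): Em (i), F♯dim (ii°), G (III), Am (iv), Bm (v), C (VI), D (VII).
Shared triads with their functions: Bm (ii in A major, v in E minor); D (IV in A major, VII in E minor).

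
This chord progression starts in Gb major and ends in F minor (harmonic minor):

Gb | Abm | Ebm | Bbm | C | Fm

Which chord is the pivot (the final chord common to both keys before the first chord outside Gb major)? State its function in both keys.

Bbm — iii in Gb major, iv in F minor

Chords diatonic to Gb major: Gb, Abm, Bbm, Cb, Db, Ebm, Fdim.
Reading the progression, the first chord not in that set is C, so the modulation leaves Gb major there.
The chord immediately before C is Bbm, which is diatonic to both keys: iii in Gb major and iv in F minor.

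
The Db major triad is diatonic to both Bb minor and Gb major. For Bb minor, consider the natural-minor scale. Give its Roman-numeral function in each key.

III in Bb minor; V in Gb major

The scale of Bb minor (natural minor) is Bb C Db Eb F Gb Ab; Db is degree 3, and the triad built there (Db-F-Ab) is major, so it is III.
The scale of Gb major is Gb Ab Bb Cb Db Eb F; Db is degree 5, and the triad built there (Db-F-Ab) is major, so it is V.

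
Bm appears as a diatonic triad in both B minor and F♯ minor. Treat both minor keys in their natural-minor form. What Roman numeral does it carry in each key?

The scale of B minor (natural minor) is B C♯ D E F♯ G A; B is degree 1, and the triad built there (B-D-F♯) is minor, so it is i.
The scale of F♯ minor (natural minor) is F♯ G♯ A B C♯ D E; B is degree 4, and the triad built there (B-D-F♯) is minor, so it is iv.

i in B minor; iv in F♯ minor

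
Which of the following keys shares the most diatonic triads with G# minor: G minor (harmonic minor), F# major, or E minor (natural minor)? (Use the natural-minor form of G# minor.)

F# major

Triads of G# minor (natural minor): G# minor (i), A# diminished (ii°), B major (III), C# minor (iv), D# minor (v), E major (VI), F# major (VII).
G minor (harmonic minor) shares 0: none.
F# major shares 4: G#m, B, D#m, F#.
E minor (natural minor) shares 0: none.
The most common triads (4) are shared with F# major.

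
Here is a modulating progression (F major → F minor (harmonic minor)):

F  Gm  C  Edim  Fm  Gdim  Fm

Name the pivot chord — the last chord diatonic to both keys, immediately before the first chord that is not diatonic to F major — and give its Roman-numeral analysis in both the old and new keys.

Chords diatonic to F major: F, Gm, Am, Bb, C, Dm, Edim.
Reading the progression, the first chord not in that set is Fm, so the modulation leaves F major there.
The chord immediately before Fm is Edim, which is diatonic to both keys: vii° in F major and vii° in F minor.

Edim — vii° in F major, vii° in F minor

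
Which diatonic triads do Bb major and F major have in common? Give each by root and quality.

Triads in Bb major: Bb major (I), C minor (ii), D minor (iii), Eb major (IV), F major (V), G minor (vi), A diminished (vii°).
Triads in F major: F major (I), G minor (ii), A minor (iii), Bb major (IV), C major (V), D minor (vi), E diminished (vii°).
Shared triads with their functions: Bb major (I in Bb major, IV in F major); D minor (iii in Bb major, vi in F major); F major (V in Bb major, I in F major); G minor (vi in Bb major, ii in F major).

Bb, Dm, F, Gm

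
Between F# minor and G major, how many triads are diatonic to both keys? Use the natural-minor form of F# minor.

Diatonic triads of F# minor (natural minor): F# minor (i), G# diminished (ii°), A major (III), B minor (iv), C# minor (v), D major (VI), E major (VII).
Diatonic triads of G major: G major (I), A minor (ii), B minor (iii), C major (IV), D major (V), E minor (vi), F# diminished (vii°).
Matching root and quality in both lists: B minor, D major.
That gives 2 common triads.

2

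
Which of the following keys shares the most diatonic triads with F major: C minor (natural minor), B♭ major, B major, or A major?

B♭ major

Triads of F major: F major (I), G minor (ii), A minor (iii), B♭ major (IV), C major (V), D minor (vi), E diminished (vii°).
C minor (natural minor) shares 2: Gm, B♭.
B♭ major shares 4: F, Gm, B♭, Dm.
B major shares 0: none.
A major shares 0: none.
The most common triads (4) are shared with B♭ major.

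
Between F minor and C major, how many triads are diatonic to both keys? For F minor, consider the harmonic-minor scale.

Diatonic triads of F minor (harmonic minor): Fm (i), Gdim (ii°), Abaug (III+), Bbm (iv), C (V), Db (VI), Edim (vii°).
Diatonic triads of C major: C (I), Dm (ii), Em (iii), F (IV), G (V), Am (vi), Bdim (vii°).
Matching root and quality in both lists: C.
That gives 1 common triad.

1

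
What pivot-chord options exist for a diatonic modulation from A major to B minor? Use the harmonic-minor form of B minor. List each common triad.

Triads in A major: A major (I), B minor (ii), C# minor (iii), D major (IV), E major (V), F# minor (vi), G# diminished (vii°).
Triads in B minor (harmonic minor): B minor (i), C# diminished (ii°), D augmented (III+), E minor (iv), F# major (V), G major (VI), A# diminished (vii°).
Shared triads with their functions: B minor (ii in A major, i in B minor).

Bm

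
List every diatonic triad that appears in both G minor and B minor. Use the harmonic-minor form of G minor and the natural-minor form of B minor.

D

Triads in G minor (harmonic minor): Gm (i), Adim (ii°), Bbaug (III+), Cm (iv), D (V), Eb (VI), F#dim (vii°).
Triads in B minor (natural minor): Bm (i), C#dim (ii°), D (III), Em (iv), F#m (v), G (VI), A (VII).
Shared triads with their functions: D (V in G minor, III in B minor).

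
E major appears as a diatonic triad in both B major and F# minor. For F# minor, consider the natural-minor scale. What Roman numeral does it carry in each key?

The scale of B major is B C# D# E F# G# A#; E is degree 4, and the triad built there (E-G#-B) is major, so it is IV.
The scale of F# minor (natural minor) is F# G# A B C# D E; E is degree 7, and the triad built there (E-G#-B) is major, so it is VII.

IV in B major; VII in F# minor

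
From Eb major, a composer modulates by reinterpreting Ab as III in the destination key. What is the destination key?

The numeral III denotes a major triad on scale degree 3. With Ab on degree 3, the tonic of the new key is F.
Degree 3 carries a major triad in natural-minor keys, so the destination is F minor.
Check: the diatonic triads of F minor (natural minor) are Fm (i), Gdim (ii°), Ab (III), Bbm (iv), Cm (v), Db (VI), Eb (VII) — Ab is indeed III.

F minor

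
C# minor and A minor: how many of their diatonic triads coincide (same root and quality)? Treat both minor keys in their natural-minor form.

0

Diatonic triads of C# minor (natural minor): C#m (i), D#dim (ii°), E (III), F#m (iv), G#m (v), A (VI), B (VII).
Diatonic triads of A minor (natural minor): Am (i), Bdim (ii°), C (III), Dm (iv), Em (v), F (VI), G (VII).
No triad has the same root and quality in both keys.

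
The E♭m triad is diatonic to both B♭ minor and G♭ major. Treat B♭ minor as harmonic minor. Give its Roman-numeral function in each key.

The scale of B♭ minor (harmonic minor) is B♭ C D♭ E♭ F G♭ A; E♭ is degree 4, and the triad built there (E♭-G♭-B♭) is minor, so it is iv.
The scale of G♭ major is G♭ A♭ B♭ C♭ D♭ E♭ F; E♭ is degree 6, and the triad built there (E♭-G♭-B♭) is minor, so it is vi.

iv in B♭ minor; vi in G♭ major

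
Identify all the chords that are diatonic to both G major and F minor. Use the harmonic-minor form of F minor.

Triads in G major: G major (I), A minor (ii), B minor (iii), C major (IV), D major (V), E minor (vi), F# diminished (vii°).
Triads in F minor (harmonic minor): F minor (i), G diminished (ii°), Ab augmented (III+), Bb minor (iv), C major (V), Db major (VI), E diminished (vii°).
Shared triads with their functions: C major (IV in G major, V in F minor).

C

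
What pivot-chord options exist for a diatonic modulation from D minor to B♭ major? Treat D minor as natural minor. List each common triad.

Triads in D minor (natural minor): D minor (i), E diminished (ii°), F major (III), G minor (iv), A minor (v), B♭ major (VI), C major (VII).
Triads in B♭ major: B♭ major (I), C minor (ii), D minor (iii), E♭ major (IV), F major (V), G minor (vi), A diminished (vii°).
Shared triads with their functions: D minor (i in D minor, iii in B♭ major); F major (III in D minor, V in B♭ major); G minor (iv in D minor, vi in B♭ major); B♭ major (VI in D minor, I in B♭ major).

Dm, F, Gm, B♭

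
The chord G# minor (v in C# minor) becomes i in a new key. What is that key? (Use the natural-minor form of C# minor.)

G# minor

The numeral i denotes a minor triad on scale degree 1. With G# on degree 1, the tonic of the new key is G#.
Degree 1 carries a minor triad in minor keys, so the destination is G# minor.
Check: the diatonic triads of G# minor (natural minor) are G#m (i), A#dim (ii°), B (III), C#m (iv), D#m (v), E (VI), F# (VII) — G# minor is indeed i.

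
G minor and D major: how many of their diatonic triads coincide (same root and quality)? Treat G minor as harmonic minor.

Diatonic triads of G minor (harmonic minor): G minor (i), A diminished (ii°), Bb augmented (III+), C minor (iv), D major (V), Eb major (VI), F# diminished (vii°).
Diatonic triads of D major: D major (I), E minor (ii), F# minor (iii), G major (IV), A major (V), B minor (vi), C# diminished (vii°).
Matching root and quality in both lists: D major.
That gives 1 common triad.

1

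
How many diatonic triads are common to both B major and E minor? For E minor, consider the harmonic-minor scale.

Diatonic triads of B major: B major (I), C# minor (ii), D# minor (iii), E major (IV), F# major (V), G# minor (vi), A# diminished (vii°).
Diatonic triads of E minor (harmonic minor): E minor (i), F# diminished (ii°), G augmented (III+), A minor (iv), B major (V), C major (VI), D# diminished (vii°).
Matching root and quality in both lists: B major.
That gives 1 common triad.

1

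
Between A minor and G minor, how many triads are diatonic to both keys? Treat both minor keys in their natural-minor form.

Diatonic triads of A minor (natural minor): Am (i), Bdim (ii°), C (III), Dm (iv), Em (v), F (VI), G (VII).
Diatonic triads of G minor (natural minor): Gm (i), Adim (ii°), B♭ (III), Cm (iv), Dm (v), E♭ (VI), F (VII).
Matching root and quality in both lists: Dm, F.
That gives 2 common triads.

2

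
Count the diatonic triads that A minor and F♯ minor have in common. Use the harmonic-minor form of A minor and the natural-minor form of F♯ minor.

2

Diatonic triads of A minor (harmonic minor): A minor (i), B diminished (ii°), C augmented (III+), D minor (iv), E major (V), F major (VI), G♯ diminished (vii°).
Diatonic triads of F♯ minor (natural minor): F♯ minor (i), G♯ diminished (ii°), A major (III), B minor (iv), C♯ minor (v), D major (VI), E major (VII).
Matching root and quality in both lists: E major, G♯ diminished.
That gives 2 common triads.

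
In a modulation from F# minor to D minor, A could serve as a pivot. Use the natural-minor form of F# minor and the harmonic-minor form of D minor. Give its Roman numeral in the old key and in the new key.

III in F# minor; V in D minor

The scale of F# minor (natural minor) is F# G# A B C# D E; A is degree 3, and the triad built there (A-C#-E) is major, so it is III.
The scale of D minor (harmonic minor) is D E F G A Bb C#; A is degree 5, and the triad built there (A-C#-E) is major, so it is V.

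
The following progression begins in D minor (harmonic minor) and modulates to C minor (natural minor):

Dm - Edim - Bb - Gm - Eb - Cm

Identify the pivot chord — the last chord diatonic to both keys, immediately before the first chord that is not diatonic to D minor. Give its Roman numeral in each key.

Chords diatonic to D minor: Dm, Edim, Faug, Gm, A, Bb, C#dim.
Reading the progression, the first chord not in that set is Eb, so the modulation leaves D minor there.
The chord immediately before Eb is Gm, which is diatonic to both keys: iv in D minor and v in C minor.

Gm — iv in D minor, v in C minor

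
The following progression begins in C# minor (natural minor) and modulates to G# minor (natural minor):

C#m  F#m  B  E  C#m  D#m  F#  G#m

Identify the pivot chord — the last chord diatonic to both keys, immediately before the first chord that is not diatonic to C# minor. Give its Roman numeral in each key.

C#m — i in C# minor, iv in G# minor

Chords diatonic to C# minor: C#m, D#dim, E, F#m, G#m, A, B.
Reading the progression, the first chord not in that set is D#m, so the modulation leaves C# minor there.
The chord immediately before D#m is C#m, which is diatonic to both keys: i in C# minor and iv in G# minor.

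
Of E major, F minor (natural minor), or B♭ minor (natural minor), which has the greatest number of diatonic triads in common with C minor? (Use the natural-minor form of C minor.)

F minor

Triads of C minor (natural minor): C minor (i), D diminished (ii°), E♭ major (III), F minor (iv), G minor (v), A♭ major (VI), B♭ major (VII).
E major shares 0: none.
F minor (natural minor) shares 4: Cm, E♭, Fm, A♭.
B♭ minor (natural minor) shares 2: Fm, A♭.
The most common triads (4) are shared with F minor.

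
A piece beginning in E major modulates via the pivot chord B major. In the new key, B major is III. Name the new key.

G# minor

The numeral III denotes a major triad on scale degree 3. With B on degree 3, the tonic of the new key is G#.
Degree 3 carries a major triad in natural-minor keys, so the destination is G# minor.
Check: the diatonic triads of G# minor (natural minor) are G#m (i), A#dim (ii°), B (III), C#m (iv), D#m (v), E (VI), F# (VII) — B major is indeed III.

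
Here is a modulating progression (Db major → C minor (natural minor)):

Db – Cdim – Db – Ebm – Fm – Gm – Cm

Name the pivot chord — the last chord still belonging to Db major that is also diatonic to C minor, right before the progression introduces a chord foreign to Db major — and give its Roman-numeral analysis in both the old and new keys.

Fm — iii in Db major, iv in C minor

Chords diatonic to Db major: Db, Ebm, Fm, Gb, Ab, Bbm, Cdim.
Reading the progression, the first chord not in that set is Gm, so the modulation leaves Db major there.
The chord immediately before Gm is Fm, which is diatonic to both keys: iii in Db major and iv in C minor.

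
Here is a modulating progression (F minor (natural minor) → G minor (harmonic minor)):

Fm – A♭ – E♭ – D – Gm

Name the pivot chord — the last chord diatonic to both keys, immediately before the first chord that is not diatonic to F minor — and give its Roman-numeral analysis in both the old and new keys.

Chords diatonic to F minor: Fm, Gdim, A♭, B♭m, Cm, D♭, E♭.
Reading the progression, the first chord not in that set is D, so the modulation leaves F minor there.
The chord immediately before D is E♭, which is diatonic to both keys: VII in F minor and VI in G minor.

E♭ — VII in F minor, VI in G minor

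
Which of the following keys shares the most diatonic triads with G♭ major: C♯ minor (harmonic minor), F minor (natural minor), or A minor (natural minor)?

Triads of G♭ major: G♭ major (I), A♭ minor (ii), B♭ minor (iii), C♭ major (IV), D♭ major (V), E♭ minor (vi), F diminished (vii°).
C♯ minor (harmonic minor) shares 0: none.
F minor (natural minor) shares 2: B♭m, D♭.
A minor (natural minor) shares 0: none.
The most common triads (2) are shared with F minor.

F minor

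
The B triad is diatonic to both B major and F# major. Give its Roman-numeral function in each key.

I in B major; IV in F# major

The scale of B major is B C# D# E F# G# A#; B is degree 1, and the triad built there (B-D#-F#) is major, so it is I.
The scale of F# major is F# G# A# B C# D# E#; B is degree 4, and the triad built there (B-D#-F#) is major, so it is IV.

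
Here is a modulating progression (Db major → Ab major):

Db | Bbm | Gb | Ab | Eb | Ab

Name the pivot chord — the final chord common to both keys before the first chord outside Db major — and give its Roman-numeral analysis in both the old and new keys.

Ab — V in Db major, I in Ab major

Chords diatonic to Db major: Db, Ebm, Fm, Gb, Ab, Bbm, Cdim.
Reading the progression, the first chord not in that set is Eb, so the modulation leaves Db major there.
The chord immediately before Eb is Ab, which is diatonic to both keys: V in Db major and I in Ab major.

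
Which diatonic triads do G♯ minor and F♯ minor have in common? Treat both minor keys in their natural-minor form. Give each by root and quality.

Triads in G♯ minor (natural minor): G♯m (i), A♯dim (ii°), B (III), C♯m (iv), D♯m (v), E (VI), F♯ (VII).
Triads in F♯ minor (natural minor): F♯m (i), G♯dim (ii°), A (III), Bm (iv), C♯m (v), D (VI), E (VII).
Shared triads with their functions: C♯m (iv in G♯ minor, v in F♯ minor); E (VI in G♯ minor, VII in F♯ minor).

C♯m, E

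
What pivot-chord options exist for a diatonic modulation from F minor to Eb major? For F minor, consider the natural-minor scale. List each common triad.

Triads in F minor (natural minor): Fm (i), Gdim (ii°), Ab (III), Bbm (iv), Cm (v), Db (VI), Eb (VII).
Triads in Eb major: Eb (I), Fm (ii), Gm (iii), Ab (IV), Bb (V), Cm (vi), Ddim (vii°).
Shared triads with their functions: Fm (i in F minor, ii in Eb major); Ab (III in F minor, IV in Eb major); Cm (v in F minor, vi in Eb major); Eb (VII in F minor, I in Eb major).

Fm, Ab, Cm, Eb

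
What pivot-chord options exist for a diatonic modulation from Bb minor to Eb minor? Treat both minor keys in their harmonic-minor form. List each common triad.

Triads in Bb minor (harmonic minor): Bbm (i), Cdim (ii°), Dbaug (III+), Ebm (iv), F (V), Gb (VI), Adim (vii°).
Triads in Eb minor (harmonic minor): Ebm (i), Fdim (ii°), Gbaug (III+), Abm (iv), Bb (V), Cb (VI), Ddim (vii°).
Shared triads with their functions: Ebm (iv in Bb minor, i in Eb minor).

Ebm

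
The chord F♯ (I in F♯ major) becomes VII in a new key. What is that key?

G♯ minor

The numeral VII denotes a major triad on scale degree 7. With F♯ on degree 7, the tonic of the new key is G♯.
Degree 7 carries a major triad in natural-minor keys, so the destination is G♯ minor.
Check: the diatonic triads of G♯ minor (natural minor) are G♯m (i), A♯dim (ii°), B (III), C♯m (iv), D♯m (v), E (VI), F♯ (VII) — F♯ is indeed VII.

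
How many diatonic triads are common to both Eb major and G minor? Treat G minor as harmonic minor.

Diatonic triads of Eb major: Eb major (I), F minor (ii), G minor (iii), Ab major (IV), Bb major (V), C minor (vi), D diminished (vii°).
Diatonic triads of G minor (harmonic minor): G minor (i), A diminished (ii°), Bb augmented (III+), C minor (iv), D major (V), Eb major (VI), F# diminished (vii°).
Matching root and quality in both lists: Eb major, G minor, C minor.
That gives 3 common triads.

3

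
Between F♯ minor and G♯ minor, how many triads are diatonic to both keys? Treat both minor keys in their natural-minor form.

Diatonic triads of F♯ minor (natural minor): F♯m (i), G♯dim (ii°), A (III), Bm (iv), C♯m (v), D (VI), E (VII).
Diatonic triads of G♯ minor (natural minor): G♯m (i), A♯dim (ii°), B (III), C♯m (iv), D♯m (v), E (VI), F♯ (VII).
Matching root and quality in both lists: C♯m, E.
That gives 2 common triads.

2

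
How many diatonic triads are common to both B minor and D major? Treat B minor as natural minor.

7

Diatonic triads of B minor (natural minor): B minor (i), C# diminished (ii°), D major (III), E minor (iv), F# minor (v), G major (VI), A major (VII).
Diatonic triads of D major: D major (I), E minor (ii), F# minor (iii), G major (IV), A major (V), B minor (vi), C# diminished (vii°).
Matching root and quality in both lists: B minor, C# diminished, D major, E minor, F# minor, G major, A major.
That gives 7 common triads.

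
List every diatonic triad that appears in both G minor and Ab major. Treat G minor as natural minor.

Cm, Eb

Triads in G minor (natural minor): Gm (i), Adim (ii°), Bb (III), Cm (iv), Dm (v), Eb (VI), F (VII).
Triads in Ab major: Ab (I), Bbm (ii), Cm (iii), Db (IV), Eb (V), Fm (vi), Gdim (vii°).
Shared triads with their functions: Cm (iv in G minor, iii in Ab major); Eb (VI in G minor, V in Ab major).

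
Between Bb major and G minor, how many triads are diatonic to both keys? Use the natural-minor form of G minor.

Diatonic triads of Bb major: Bb major (I), C minor (ii), D minor (iii), Eb major (IV), F major (V), G minor (vi), A diminished (vii°).
Diatonic triads of G minor (natural minor): G minor (i), A diminished (ii°), Bb major (III), C minor (iv), D minor (v), Eb major (VI), F major (VII).
Matching root and quality in both lists: Bb major, C minor, D minor, Eb major, F major, G minor, A diminished.
That gives 7 common triads.

7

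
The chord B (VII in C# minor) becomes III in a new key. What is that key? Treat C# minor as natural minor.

G# minor

The numeral III denotes a major triad on scale degree 3. With B on degree 3, the tonic of the new key is G#.
Degree 3 carries a major triad in natural-minor keys, so the destination is G# minor.
Check: the diatonic triads of G# minor (natural minor) are G#m (i), A#dim (ii°), B (III), C#m (iv), D#m (v), E (VI), F# (VII) — B is indeed III.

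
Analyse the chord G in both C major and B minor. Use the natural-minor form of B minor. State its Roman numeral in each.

The scale of C major is C D E F G A B; G is degree 5, and the triad built there (G-B-D) is major, so it is V.
The scale of B minor (natural minor) is B C# D E F# G A; G is degree 6, and the triad built there (G-B-D) is major, so it is VI.

V in C major; VI in B minor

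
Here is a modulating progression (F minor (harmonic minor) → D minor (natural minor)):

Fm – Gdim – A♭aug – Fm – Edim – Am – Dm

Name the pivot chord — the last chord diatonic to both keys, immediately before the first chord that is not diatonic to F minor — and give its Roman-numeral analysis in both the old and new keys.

Chords diatonic to F minor: Fm, Gdim, A♭aug, B♭m, C, D♭, Edim.
Reading the progression, the first chord not in that set is Am, so the modulation leaves F minor there.
The chord immediately before Am is Edim, which is diatonic to both keys: vii° in F minor and ii° in D minor.

Edim — vii° in F minor, ii° in D minor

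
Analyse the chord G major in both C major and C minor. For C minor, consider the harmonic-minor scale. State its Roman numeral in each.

The scale of C major is C D E F G A B; G is degree 5, and the triad built there (G-B-D) is major, so it is V.
The scale of C minor (harmonic minor) is C D Eb F G Ab B; G is degree 5, and the triad built there (G-B-D) is major, so it is V.

V in C major; V in C minor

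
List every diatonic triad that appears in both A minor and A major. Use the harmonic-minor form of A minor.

E, G#dim

Triads in A minor (harmonic minor): Am (i), Bdim (ii°), Caug (III+), Dm (iv), E (V), F (VI), G#dim (vii°).
Triads in A major: A (I), Bm (ii), C#m (iii), D (IV), E (V), F#m (vi), G#dim (vii°).
Shared triads with their functions: E (V in A minor, V in A major); G#dim (vii° in A minor, vii° in A major).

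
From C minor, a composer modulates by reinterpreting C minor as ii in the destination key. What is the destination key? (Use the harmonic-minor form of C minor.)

The numeral ii denotes a minor triad on scale degree 2. With C on degree 2, the tonic of the new key is Bb.
Degree 2 carries a minor triad in major keys, so the destination is Bb major.
Check: the diatonic triads of Bb major are Bb (I), Cm (ii), Dm (iii), Eb (IV), F (V), Gm (vi), Adim (vii°) — C minor is indeed ii.

Bb major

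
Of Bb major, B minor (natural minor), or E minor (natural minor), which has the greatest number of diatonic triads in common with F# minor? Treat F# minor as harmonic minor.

Triads of F# minor (harmonic minor): F#m (i), G#dim (ii°), Aaug (III+), Bm (iv), C# (V), D (VI), E#dim (vii°).
Bb major shares 0: none.
B minor (natural minor) shares 3: F#m, Bm, D.
E minor (natural minor) shares 2: Bm, D.
The most common triads (3) are shared with B minor.

B minor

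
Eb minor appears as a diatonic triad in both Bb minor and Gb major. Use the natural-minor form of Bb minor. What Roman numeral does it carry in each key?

The scale of Bb minor (natural minor) is Bb C Db Eb F Gb Ab; Eb is degree 4, and the triad built there (Eb-Gb-Bb) is minor, so it is iv.
The scale of Gb major is Gb Ab Bb Cb Db Eb F; Eb is degree 6, and the triad built there (Eb-Gb-Bb) is minor, so it is vi.

iv in Bb minor; vi in Gb major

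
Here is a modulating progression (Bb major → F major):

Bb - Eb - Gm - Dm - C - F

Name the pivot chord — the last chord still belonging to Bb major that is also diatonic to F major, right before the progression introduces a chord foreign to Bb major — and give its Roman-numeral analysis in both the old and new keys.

Dm — iii in Bb major, vi in F major

Chords diatonic to Bb major: Bb, Cm, Dm, Eb, F, Gm, Adim.
Reading the progression, the first chord not in that set is C, so the modulation leaves Bb major there.
The chord immediately before C is Dm, which is diatonic to both keys: iii in Bb major and vi in F major.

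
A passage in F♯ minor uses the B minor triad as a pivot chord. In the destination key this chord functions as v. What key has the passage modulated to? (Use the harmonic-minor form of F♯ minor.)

The numeral v denotes a minor triad on scale degree 5. With B on degree 5, the tonic of the new key is E.
Degree 5 carries a minor triad in natural-minor keys, so the destination is E minor.
Check: the diatonic triads of E minor (natural minor) are Em (i), F♯dim (ii°), G (III), Am (iv), Bm (v), C (VI), D (VII) — B minor is indeed v.

E minor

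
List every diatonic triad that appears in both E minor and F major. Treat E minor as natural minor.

Triads in E minor (natural minor): Em (i), F♯dim (ii°), G (III), Am (iv), Bm (v), C (VI), D (VII).
Triads in F major: F (I), Gm (ii), Am (iii), B♭ (IV), C (V), Dm (vi), Edim (vii°).
Shared triads with their functions: Am (iv in E minor, iii in F major); C (VI in E minor, V in F major).

Am, C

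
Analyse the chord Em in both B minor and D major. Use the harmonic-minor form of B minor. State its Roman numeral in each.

iv in B minor; ii in D major

The scale of B minor (harmonic minor) is B C# D E F# G A#; E is degree 4, and the triad built there (E-G-B) is minor, so it is iv.
The scale of D major is D E F# G A B C#; E is degree 2, and the triad built there (E-G-B) is minor, so it is ii.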